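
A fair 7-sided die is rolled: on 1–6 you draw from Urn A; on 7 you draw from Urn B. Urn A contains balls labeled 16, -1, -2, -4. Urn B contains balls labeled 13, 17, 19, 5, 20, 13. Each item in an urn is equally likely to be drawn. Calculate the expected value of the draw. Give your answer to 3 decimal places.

E[X | Urn A] = (16 − 1 − 2 − 4)/4 = 9/4
E[X | Urn B] = (13 + 17 + 19 + 5 + 20 + 13)/6 = 29/2
E[X] = (6/7)·9/4 + (1/7)·29/2 = 4 ≈ 4.000

4.000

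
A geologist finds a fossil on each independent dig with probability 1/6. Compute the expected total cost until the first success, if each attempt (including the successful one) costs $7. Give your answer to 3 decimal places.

$42.000

E[#attempts] = 1/p = 6; E[cost] = 7·6 = 42.
≈ 42.000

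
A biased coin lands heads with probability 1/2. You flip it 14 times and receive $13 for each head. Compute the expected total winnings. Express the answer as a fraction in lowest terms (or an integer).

E[#heads] = 14·1/2 = 7 (linearity over flips).
E[winnings] = 13·7 = 91.

$91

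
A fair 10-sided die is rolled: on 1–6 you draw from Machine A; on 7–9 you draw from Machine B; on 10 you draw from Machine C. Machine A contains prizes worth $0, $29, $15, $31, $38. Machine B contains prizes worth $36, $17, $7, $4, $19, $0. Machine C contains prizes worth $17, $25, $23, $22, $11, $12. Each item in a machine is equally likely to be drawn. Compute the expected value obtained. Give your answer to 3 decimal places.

E[X | Machine A] = (0 + 29 + 15 + 31 + 38)/5 = 113/5
E[X | Machine B] = (36 + 17 + 7 + 4 + 19 + 0)/6 = 83/6
E[X | Machine C] = (17 + 25 + 23 + 22 + 11 + 12)/6 = 55/3
E[X] = (3/5)·113/5 + (3/10)·83/6 + (1/10)·55/3 = 5863/300 ≈ 19.543

$19.543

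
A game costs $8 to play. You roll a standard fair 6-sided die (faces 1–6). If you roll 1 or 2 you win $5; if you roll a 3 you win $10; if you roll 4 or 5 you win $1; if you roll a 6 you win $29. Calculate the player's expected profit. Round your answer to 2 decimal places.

E[payout] = (1/3)·1 + (1/3)·5 + (1/6)·10 + (1/6)·29 = 17/2
Expected profit = 17/2 − 8 = 1/2 ≈ $0.50

$0.50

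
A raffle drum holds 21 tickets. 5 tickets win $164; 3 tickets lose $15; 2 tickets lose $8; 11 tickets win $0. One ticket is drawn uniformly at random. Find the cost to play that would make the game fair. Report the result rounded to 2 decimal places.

$36.14

E[payout] = (5/21)·164 + (3/21)·(-15) + (2/21)·(-8) + (11/21)·0 = 253/7
Fair fee = E[payout] = 253/7 ≈ $36.14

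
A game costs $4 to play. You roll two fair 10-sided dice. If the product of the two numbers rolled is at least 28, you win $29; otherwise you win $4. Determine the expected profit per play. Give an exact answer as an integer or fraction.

E[payout] = (11/20)·4 + (9/20)·29 = 61/4
Expected profit = 61/4 − 4 = 45/4

45/4 dollars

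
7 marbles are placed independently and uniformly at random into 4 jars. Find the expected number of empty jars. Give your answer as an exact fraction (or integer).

Let Xⱼ=1 if jar j is empty. P(Xⱼ=1) = ((4-1)/4)^7 = 2187/16384.
By linearity, E[#empty] = 4·2187/16384 = 2187/4096.

2187/4096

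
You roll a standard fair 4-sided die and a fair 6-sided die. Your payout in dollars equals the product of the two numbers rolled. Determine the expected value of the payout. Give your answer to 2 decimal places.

$8.75

Distribution of the product of the two numbers rolled: 1 w.p. 1/24, 2 w.p. 1/12, 3 w.p. 1/12, 4 w.p. 1/8, 5 w.p. 1/24, 6 w.p. 1/8, …
E[payout] = (1/24)·1 + (1/12)·2 + (1/12)·3 + (1/8)·4 + (1/24)·5 + (1/8)·6 + (1/12)·8 + (1/24)·9 + (1/24)·10 + (1/8)·12 + (1/24)·15 + (1/24)·16 + (1/24)·18 + (1/24)·20 + (1/24)·24 = 35/4
≈ $8.75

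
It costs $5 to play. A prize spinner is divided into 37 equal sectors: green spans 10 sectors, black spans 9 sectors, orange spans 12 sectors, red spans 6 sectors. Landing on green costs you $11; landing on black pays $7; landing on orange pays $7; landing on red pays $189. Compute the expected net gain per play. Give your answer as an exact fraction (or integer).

986/37 dollars

E[payout] = (10/37)·(-11) + (9/37)·7 + (12/37)·7 + (6/37)·189 = 1171/37
Expected profit = 1171/37 − 5 = 986/37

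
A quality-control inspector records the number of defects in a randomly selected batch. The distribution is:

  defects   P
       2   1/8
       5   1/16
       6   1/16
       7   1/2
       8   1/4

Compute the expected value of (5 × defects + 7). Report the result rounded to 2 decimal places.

39.19

E[5x+7] = (1/8)·17 + (1/16)·32 + (1/16)·37 + (1/2)·42 + (1/4)·47
     = 627/16 ≈ 39.19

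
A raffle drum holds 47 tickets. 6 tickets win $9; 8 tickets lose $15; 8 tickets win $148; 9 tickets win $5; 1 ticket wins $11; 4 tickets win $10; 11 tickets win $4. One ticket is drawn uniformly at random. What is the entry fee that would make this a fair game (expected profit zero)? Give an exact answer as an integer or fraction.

1258/47 dollars

E[payout] = (6/47)·9 + (8/47)·(-15) + (8/47)·148 + (9/47)·5 + (1/47)·11 + (4/47)·10 + (11/47)·4 = 1258/47
Fair fee = E[payout] = 1258/47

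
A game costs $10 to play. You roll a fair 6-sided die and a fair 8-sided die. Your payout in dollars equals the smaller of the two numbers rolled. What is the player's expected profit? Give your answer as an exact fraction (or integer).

-347/48 dollars

Distribution of the smaller of the two numbers rolled: 1 w.p. 13/48, 2 w.p. 11/48, 3 w.p. 3/16, 4 w.p. 7/48, 5 w.p. 5/48, 6 w.p. 1/16
E[payout] = (13/48)·1 + (11/48)·2 + (3/16)·3 + (7/48)·4 + (5/48)·5 + (1/16)·6 = 133/48
Expected profit = 133/48 − 10 = -347/48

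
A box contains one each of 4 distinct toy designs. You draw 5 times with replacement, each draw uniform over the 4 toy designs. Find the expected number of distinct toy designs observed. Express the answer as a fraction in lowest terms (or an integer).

Let Xⱼ=1 if type j appears at least once. P(Xⱼ=1) = 1 − ((4−1)/4)^5 = 781/1024.
E[#distinct] = 4·781/1024 = 781/256.

781/256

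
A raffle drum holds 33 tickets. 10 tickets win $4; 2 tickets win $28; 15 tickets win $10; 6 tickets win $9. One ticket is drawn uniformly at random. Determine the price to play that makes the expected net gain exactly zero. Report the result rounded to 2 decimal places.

$9.09

E[payout] = (10/33)·4 + (2/33)·28 + (15/33)·10 + (6/33)·9 = 100/11
Fair fee = E[payout] = 100/11 ≈ $9.09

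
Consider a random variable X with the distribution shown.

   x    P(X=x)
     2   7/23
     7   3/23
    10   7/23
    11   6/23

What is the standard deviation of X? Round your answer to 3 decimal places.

E[X] = 171/23, E[X²] = 1601/23
Var(X) = E[X²] − (E[X])² = 1601/23 − 29241/529 = 7582/529
SD(X) = √(7582/529) ≈ 3.786

3.786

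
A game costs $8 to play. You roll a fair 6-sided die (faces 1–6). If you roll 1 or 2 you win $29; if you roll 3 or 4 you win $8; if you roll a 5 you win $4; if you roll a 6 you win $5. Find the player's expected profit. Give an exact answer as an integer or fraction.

E[payout] = (1/6)·4 + (1/6)·5 + (1/3)·8 + (1/3)·29 = 83/6
Expected profit = 83/6 − 8 = 35/6

35/6 dollars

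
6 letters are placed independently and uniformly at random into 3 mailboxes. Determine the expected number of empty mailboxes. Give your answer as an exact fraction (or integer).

Let Xⱼ=1 if mailbox j is empty. P(Xⱼ=1) = ((3-1)/3)^6 = 64/729.
By linearity, E[#empty] = 3·64/729 = 64/243.

64/243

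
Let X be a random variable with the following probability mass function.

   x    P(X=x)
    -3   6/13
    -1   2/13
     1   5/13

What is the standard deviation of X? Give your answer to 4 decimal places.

1.8333

E[X] = -15/13, E[X²] = 61/13
Var(X) = E[X²] − (E[X])² = 61/13 − 225/169 = 568/169
SD(X) = √(568/169) ≈ 1.8333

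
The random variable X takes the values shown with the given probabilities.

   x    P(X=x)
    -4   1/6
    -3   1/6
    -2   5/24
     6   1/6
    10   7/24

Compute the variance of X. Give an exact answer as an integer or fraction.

E[X] = (1/6)·(-4) + (1/6)·(-3) + (5/24)·(-2) + (1/6)·6 + (7/24)·10 = 7/3
E[X²] = (1/6)·16 + (1/6)·9 + (5/24)·4 + (1/6)·36 + (7/24)·100 = 241/6
Var(X) = 241/6 − (7/3)² = 625/18

625/18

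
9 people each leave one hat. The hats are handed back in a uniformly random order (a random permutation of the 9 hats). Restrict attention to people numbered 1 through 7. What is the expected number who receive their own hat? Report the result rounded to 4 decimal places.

0.7778

Let Xᵢ = 1 if person i gets their own hat. For each i, P(Xᵢ=1) = 1/9.
By linearity of expectation, E[X₁+…+X_7] = 7·(1/9) = 7/9.
≈ 0.7778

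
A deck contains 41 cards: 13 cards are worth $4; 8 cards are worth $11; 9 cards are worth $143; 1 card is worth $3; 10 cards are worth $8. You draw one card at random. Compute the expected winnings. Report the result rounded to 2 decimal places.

E[payout] = (13/41)·4 + (8/41)·11 + (9/41)·143 + (1/41)·3 + (10/41)·8 = 1510/41
≈ $36.83

$36.83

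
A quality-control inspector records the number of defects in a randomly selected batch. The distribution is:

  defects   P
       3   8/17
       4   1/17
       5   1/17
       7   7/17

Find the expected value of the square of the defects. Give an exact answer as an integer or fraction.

E[X²] = (8/17)·9 + (1/17)·16 + (1/17)·25 + (7/17)·49
     = 456/17

456/17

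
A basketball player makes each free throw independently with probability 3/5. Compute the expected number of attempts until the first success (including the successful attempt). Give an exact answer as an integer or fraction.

For a geometric distribution, E[trials] = 1/p = 1/(3/5) = 5/3.

5/3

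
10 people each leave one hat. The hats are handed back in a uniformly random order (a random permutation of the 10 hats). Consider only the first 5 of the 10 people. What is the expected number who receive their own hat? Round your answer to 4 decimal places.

0.5000

Let Xᵢ = 1 if person i gets their own hat. For each i, P(Xᵢ=1) = 1/10.
By linearity of expectation, E[X₁+…+X_5] = 5·(1/10) = 1/2.
≈ 0.5000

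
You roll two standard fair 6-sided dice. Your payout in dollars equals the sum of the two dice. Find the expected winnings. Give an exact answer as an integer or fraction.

$7

Distribution of the sum of the two dice: 2 w.p. 1/36, 3 w.p. 1/18, 4 w.p. 1/12, 5 w.p. 1/9, 6 w.p. 5/36, 7 w.p. 1/6, …
E[payout] = (1/36)·2 + (1/18)·3 + (1/12)·4 + (1/9)·5 + (5/36)·6 + (1/6)·7 + (5/36)·8 + (1/9)·9 + (1/12)·10 + (1/18)·11 + (1/36)·12 = 7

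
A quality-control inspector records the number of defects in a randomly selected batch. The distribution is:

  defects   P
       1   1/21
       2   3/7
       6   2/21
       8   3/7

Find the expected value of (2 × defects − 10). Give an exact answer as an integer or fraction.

E[2x-10] = (1/21)·(-8) + (3/7)·(-6) + (2/21)·2 + (3/7)·6
     = -4/21

-4/21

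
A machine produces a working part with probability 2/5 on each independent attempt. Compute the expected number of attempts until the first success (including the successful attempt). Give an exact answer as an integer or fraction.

For a geometric distribution, E[trials] = 1/p = 1/(2/5) = 5/2.

5/2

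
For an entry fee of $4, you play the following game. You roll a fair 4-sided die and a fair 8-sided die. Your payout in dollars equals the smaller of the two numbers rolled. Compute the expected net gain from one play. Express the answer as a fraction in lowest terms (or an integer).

Distribution of the smaller of the two numbers rolled: 1 w.p. 11/32, 2 w.p. 9/32, 3 w.p. 7/32, 4 w.p. 5/32
E[payout] = (11/32)·1 + (9/32)·2 + (7/32)·3 + (5/32)·4 = 35/16
Expected profit = 35/16 − 4 = -29/16

-29/16 dollars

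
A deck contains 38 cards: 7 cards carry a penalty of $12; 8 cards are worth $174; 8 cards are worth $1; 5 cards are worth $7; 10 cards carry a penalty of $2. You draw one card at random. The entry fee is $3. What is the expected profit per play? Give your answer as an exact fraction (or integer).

E[payout] = (7/38)·(-12) + (8/38)·174 + (8/38)·1 + (5/38)·7 + (10/38)·(-2) = 1331/38
Expected profit = 1331/38 − 3 = 1217/38

1217/38 dollars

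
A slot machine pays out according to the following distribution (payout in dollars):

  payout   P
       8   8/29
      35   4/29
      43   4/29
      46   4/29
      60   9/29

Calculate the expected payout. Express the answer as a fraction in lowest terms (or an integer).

1100/29 dollars

E[X] = (8/29)·8 + (4/29)·35 + (4/29)·43 + (4/29)·46 + (9/29)·60
     = 1100/29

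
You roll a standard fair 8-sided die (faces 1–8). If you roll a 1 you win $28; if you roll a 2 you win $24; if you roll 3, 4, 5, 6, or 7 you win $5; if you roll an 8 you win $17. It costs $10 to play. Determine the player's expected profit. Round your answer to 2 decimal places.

$1.75

E[payout] = (5/8)·5 + (1/8)·17 + (1/8)·24 + (1/8)·28 = 47/4
Expected profit = 47/4 − 10 = 7/4 ≈ $1.75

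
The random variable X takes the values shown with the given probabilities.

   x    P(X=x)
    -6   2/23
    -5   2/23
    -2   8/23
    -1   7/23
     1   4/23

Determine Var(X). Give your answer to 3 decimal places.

E[X] = (2/23)·(-6) + (2/23)·(-5) + (8/23)·(-2) + (7/23)·(-1) + (4/23)·1 = -41/23
E[X²] = (2/23)·36 + (2/23)·25 + (8/23)·4 + (7/23)·1 + (4/23)·1 = 165/23
Var(X) = 165/23 − (-41/23)² = 2114/529 ≈ 3.996

3.996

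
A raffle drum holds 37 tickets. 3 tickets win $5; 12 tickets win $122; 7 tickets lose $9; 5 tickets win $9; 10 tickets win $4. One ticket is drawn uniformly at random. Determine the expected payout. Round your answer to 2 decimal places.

$40.57

E[payout] = (3/37)·5 + (12/37)·122 + (7/37)·(-9) + (5/37)·9 + (10/37)·4 = 1501/37
≈ $40.57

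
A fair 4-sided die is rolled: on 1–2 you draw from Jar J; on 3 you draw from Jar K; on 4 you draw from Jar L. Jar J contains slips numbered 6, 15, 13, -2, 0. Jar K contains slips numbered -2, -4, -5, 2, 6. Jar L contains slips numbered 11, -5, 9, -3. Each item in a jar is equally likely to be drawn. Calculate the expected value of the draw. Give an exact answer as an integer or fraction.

E[X | Jar J] = (6 + 15 + 13 − 2 + 0)/5 = 32/5
E[X | Jar K] = (-2 − 4 − 5 + 2 + 6)/5 = -3/5
E[X | Jar L] = (11 − 5 + 9 − 3)/4 = 3
E[X] = (1/2)·32/5 + (1/4)·(-3/5) + (1/4)·3 = 19/5

19/5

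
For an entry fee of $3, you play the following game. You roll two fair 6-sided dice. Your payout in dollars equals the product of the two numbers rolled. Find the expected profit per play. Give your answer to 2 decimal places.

Distribution of the product of the two numbers rolled: 1 w.p. 1/36, 2 w.p. 1/18, 3 w.p. 1/18, 4 w.p. 1/12, 5 w.p. 1/18, 6 w.p. 1/9, …
E[payout] = (1/36)·1 + (1/18)·2 + (1/18)·3 + (1/12)·4 + (1/18)·5 + (1/9)·6 + (1/18)·8 + (1/36)·9 + (1/18)·10 + (1/9)·12 + (1/18)·15 + (1/36)·16 + (1/18)·18 + (1/18)·20 + (1/18)·24 + (1/36)·25 + (1/18)·30 + (1/36)·36 = 49/4
Expected profit = 49/4 − 3 = 37/4 ≈ $9.25

$9.25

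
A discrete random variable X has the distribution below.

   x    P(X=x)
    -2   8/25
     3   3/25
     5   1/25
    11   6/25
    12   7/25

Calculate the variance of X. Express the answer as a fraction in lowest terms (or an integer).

23546/625

E[X] = (8/25)·(-2) + (3/25)·3 + (1/25)·5 + (6/25)·11 + (7/25)·12 = 148/25
E[X²] = (8/25)·4 + (3/25)·9 + (1/25)·25 + (6/25)·121 + (7/25)·144 = 1818/25
Var(X) = 1818/25 − (148/25)² = 23546/625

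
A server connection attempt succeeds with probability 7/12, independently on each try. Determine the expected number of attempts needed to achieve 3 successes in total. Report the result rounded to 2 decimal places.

5.14

By linearity (sum of 3 independent geometric waits), E[trials] = 3/p = 3/(7/12) = 36/7.
≈ 5.14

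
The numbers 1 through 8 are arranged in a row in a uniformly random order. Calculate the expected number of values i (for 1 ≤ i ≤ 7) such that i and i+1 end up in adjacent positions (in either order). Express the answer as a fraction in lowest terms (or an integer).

For each i ∈ {1,…,7}, let Xᵢ = 1 if i and i+1 are adjacent. P(Xᵢ=1) = 2·(8−1)!/8! = 2/8.
By linearity, E[ΣXᵢ] = (7)·(2/8) = 7/4.

7/4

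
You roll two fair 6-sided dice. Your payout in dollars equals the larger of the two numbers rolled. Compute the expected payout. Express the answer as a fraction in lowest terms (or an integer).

Distribution of the larger of the two numbers rolled: 1 w.p. 1/36, 2 w.p. 1/12, 3 w.p. 5/36, 4 w.p. 7/36, 5 w.p. 1/4, 6 w.p. 11/36
E[payout] = (1/36)·1 + (1/12)·2 + (5/36)·3 + (7/36)·4 + (1/4)·5 + (11/36)·6 = 161/36

161/36 dollars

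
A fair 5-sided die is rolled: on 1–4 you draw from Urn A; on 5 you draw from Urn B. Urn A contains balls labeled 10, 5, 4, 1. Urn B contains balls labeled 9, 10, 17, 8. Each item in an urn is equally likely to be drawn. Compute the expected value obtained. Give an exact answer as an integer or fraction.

E[X | Urn A] = (10 + 5 + 4 + 1)/4 = 5
E[X | Urn B] = (9 + 10 + 17 + 8)/4 = 11
E[X] = (4/5)·5 + (1/5)·11 = 31/5

31/5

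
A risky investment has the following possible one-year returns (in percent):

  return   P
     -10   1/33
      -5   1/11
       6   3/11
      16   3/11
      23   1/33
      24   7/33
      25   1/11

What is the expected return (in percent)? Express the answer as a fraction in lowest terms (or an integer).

439/33

E[X] = (1/33)·(-10) + (1/11)·(-5) + (3/11)·6 + (3/11)·16 + (1/33)·23 + (7/33)·24 + (1/11)·25
     = 439/33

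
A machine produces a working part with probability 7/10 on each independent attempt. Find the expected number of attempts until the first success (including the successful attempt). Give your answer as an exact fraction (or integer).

10/7

For a geometric distribution, E[trials] = 1/p = 1/(7/10) = 10/7.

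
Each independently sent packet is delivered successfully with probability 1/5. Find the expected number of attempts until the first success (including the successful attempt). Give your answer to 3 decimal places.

5.000

For a geometric distribution, E[trials] = 1/p = 1/(1/5) = 5.
≈ 5.000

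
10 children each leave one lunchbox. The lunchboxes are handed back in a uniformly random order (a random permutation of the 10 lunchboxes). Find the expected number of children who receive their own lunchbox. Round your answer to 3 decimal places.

Let Xᵢ = 1 if person i gets their own lunchbox. For each i, P(Xᵢ=1) = 1/10.
By linearity of expectation, E[X₁+…+X_10] = 10·(1/10) = 1.
≈ 1.000

1.000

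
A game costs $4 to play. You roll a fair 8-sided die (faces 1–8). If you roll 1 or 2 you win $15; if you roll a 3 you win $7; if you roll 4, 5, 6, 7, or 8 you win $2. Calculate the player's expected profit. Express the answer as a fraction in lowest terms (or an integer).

E[payout] = (5/8)·2 + (1/8)·7 + (1/4)·15 = 47/8
Expected profit = 47/8 − 4 = 15/8

15/8 dollars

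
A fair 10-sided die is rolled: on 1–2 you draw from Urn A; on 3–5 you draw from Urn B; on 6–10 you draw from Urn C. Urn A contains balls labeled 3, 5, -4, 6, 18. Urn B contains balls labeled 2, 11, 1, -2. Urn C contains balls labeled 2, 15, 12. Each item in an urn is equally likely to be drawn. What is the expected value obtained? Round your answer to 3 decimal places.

E[X | Urn A] = (3 + 5 − 4 + 6 + 18)/5 = 28/5
E[X | Urn B] = (2 + 11 + 1 − 2)/4 = 3
E[X | Urn C] = (2 + 15 + 12)/3 = 29/3
E[X] = (1/5)·28/5 + (3/10)·3 + (1/2)·29/3 = 514/75 ≈ 6.853

6.853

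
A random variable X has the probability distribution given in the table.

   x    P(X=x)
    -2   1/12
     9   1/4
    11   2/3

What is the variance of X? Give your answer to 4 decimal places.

12.5764

E[X] = (1/12)·(-2) + (1/4)·9 + (2/3)·11 = 113/12
E[X²] = (1/12)·4 + (1/4)·81 + (2/3)·121 = 405/4
Var(X) = 405/4 − (113/12)² = 1811/144 ≈ 12.5764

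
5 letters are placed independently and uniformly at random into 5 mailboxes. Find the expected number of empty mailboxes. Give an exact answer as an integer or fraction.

1024/625

Let Xⱼ=1 if mailbox j is empty. P(Xⱼ=1) = ((5-1)/5)^5 = 1024/3125.
By linearity, E[#empty] = 5·1024/3125 = 1024/625.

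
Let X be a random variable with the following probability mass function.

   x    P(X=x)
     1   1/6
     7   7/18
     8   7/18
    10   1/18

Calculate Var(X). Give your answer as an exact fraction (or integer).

542/81

E[X] = (1/6)·1 + (7/18)·7 + (7/18)·8 + (1/18)·10 = 59/9
E[X²] = (1/6)·1 + (7/18)·49 + (7/18)·64 + (1/18)·100 = 149/3
Var(X) = 149/3 − (59/9)² = 542/81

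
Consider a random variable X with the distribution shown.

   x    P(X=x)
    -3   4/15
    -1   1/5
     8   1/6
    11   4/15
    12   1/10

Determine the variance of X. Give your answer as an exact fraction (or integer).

E[X] = (4/15)·(-3) + (1/5)·(-1) + (1/6)·8 + (4/15)·11 + (1/10)·12 = 67/15
E[X²] = (4/15)·9 + (1/5)·1 + (1/6)·64 + (4/15)·121 + (1/10)·144 = 899/15
Var(X) = 899/15 − (67/15)² = 8996/225

8996/225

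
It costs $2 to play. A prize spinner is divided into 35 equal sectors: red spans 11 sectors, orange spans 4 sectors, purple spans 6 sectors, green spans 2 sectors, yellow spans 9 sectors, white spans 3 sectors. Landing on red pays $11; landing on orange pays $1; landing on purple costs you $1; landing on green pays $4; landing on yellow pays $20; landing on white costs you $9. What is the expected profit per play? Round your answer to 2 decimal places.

E[payout] = (11/35)·11 + (4/35)·1 + (6/35)·(-1) + (2/35)·4 + (9/35)·20 + (3/35)·(-9) = 8
Expected profit = 8 − 2 = 6 ≈ $6.00

$6.00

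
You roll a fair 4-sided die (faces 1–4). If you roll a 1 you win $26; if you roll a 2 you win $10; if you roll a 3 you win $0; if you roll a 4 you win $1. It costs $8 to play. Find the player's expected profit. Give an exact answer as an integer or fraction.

5/4 dollars

E[payout] = (1/4)·0 + (1/4)·1 + (1/4)·10 + (1/4)·26 = 37/4
Expected profit = 37/4 − 8 = 5/4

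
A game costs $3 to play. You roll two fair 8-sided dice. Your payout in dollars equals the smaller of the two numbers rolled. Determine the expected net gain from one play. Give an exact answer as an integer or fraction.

Distribution of the smaller of the two numbers rolled: 1 w.p. 15/64, 2 w.p. 13/64, 3 w.p. 11/64, 4 w.p. 9/64, 5 w.p. 7/64, 6 w.p. 5/64, …
E[payout] = (15/64)·1 + (13/64)·2 + (11/64)·3 + (9/64)·4 + (7/64)·5 + (5/64)·6 + (3/64)·7 + (1/64)·8 = 51/16
Expected profit = 51/16 − 3 = 3/16

3/16 dollars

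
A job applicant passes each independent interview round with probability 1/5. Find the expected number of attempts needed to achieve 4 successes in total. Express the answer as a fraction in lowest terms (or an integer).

20

By linearity (sum of 4 independent geometric waits), E[trials] = 4/p = 4/(1/5) = 20.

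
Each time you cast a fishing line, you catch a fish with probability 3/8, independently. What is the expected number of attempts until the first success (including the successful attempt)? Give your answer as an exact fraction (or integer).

For a geometric distribution, E[trials] = 1/p = 1/(3/8) = 8/3.

8/3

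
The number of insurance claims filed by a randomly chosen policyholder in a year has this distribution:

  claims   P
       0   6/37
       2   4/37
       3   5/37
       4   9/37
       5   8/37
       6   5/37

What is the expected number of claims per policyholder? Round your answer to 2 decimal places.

3.49

E[X] = (6/37)·0 + (4/37)·2 + (5/37)·3 + (9/37)·4 + (8/37)·5 + (5/37)·6
     = 129/37 ≈ 3.49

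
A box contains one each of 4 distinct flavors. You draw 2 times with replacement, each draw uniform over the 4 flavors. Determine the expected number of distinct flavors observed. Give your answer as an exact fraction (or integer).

Let Xⱼ=1 if type j appears at least once. P(Xⱼ=1) = 1 − ((4−1)/4)^2 = 7/16.
E[#distinct] = 4·7/16 = 7/4.

7/4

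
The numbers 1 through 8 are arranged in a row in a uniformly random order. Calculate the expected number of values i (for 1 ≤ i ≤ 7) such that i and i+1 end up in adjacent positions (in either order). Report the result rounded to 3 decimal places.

1.750

For each i ∈ {1,…,7}, let Xᵢ = 1 if i and i+1 are adjacent. P(Xᵢ=1) = 2·(8−1)!/8! = 2/8.
By linearity, E[ΣXᵢ] = (7)·(2/8) = 7/4.
≈ 1.750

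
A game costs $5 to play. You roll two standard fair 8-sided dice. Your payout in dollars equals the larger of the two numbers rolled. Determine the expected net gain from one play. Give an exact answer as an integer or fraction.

Distribution of the larger of the two numbers rolled: 1 w.p. 1/64, 2 w.p. 3/64, 3 w.p. 5/64, 4 w.p. 7/64, 5 w.p. 9/64, 6 w.p. 11/64, …
E[payout] = (1/64)·1 + (3/64)·2 + (5/64)·3 + (7/64)·4 + (9/64)·5 + (11/64)·6 + (13/64)·7 + (15/64)·8 = 93/16
Expected profit = 93/16 − 5 = 13/16

13/16 dollars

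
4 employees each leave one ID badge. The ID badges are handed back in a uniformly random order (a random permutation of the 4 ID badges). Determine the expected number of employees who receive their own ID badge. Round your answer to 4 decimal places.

Let Xᵢ = 1 if person i gets their own ID badge. For each i, P(Xᵢ=1) = 1/4.
By linearity of expectation, E[X₁+…+X_4] = 4·(1/4) = 1.
≈ 1.0000

1.0000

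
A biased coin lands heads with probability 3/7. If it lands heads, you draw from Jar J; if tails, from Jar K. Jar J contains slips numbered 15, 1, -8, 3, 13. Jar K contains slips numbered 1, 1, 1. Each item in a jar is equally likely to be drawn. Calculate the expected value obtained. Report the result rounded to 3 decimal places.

2.629

E[X | Jar J] = (15 + 1 − 8 + 3 + 13)/5 = 24/5
E[X | Jar K] = (1 + 1 + 1)/3 = 1
E[X] = (3/7)·24/5 + (4/7)·1 = 92/35 ≈ 2.629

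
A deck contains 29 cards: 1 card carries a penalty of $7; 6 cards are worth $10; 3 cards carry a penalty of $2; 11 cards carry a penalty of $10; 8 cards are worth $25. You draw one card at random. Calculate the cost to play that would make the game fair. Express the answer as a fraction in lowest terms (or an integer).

137/29 dollars

E[payout] = (1/29)·(-7) + (6/29)·10 + (3/29)·(-2) + (11/29)·(-10) + (8/29)·25 = 137/29
Fair fee = E[payout] = 137/29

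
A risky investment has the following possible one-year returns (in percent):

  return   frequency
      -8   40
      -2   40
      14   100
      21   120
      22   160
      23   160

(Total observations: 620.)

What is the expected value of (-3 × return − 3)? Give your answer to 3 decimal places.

-54.871

Total = 620, so P(return=-8) = 40/620, etc.
E[-3x-3] = (2/31)·21 + (2/31)·3 + (5/31)·(-45) + (6/31)·(-66) + (8/31)·(-69) + (8/31)·(-72)
     = -1701/31 ≈ -54.871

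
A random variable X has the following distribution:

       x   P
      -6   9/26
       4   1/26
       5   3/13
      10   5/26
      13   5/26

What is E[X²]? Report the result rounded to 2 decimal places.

70.58

E[X²] = (9/26)·36 + (1/26)·16 + (3/13)·25 + (5/26)·100 + (5/26)·169
     = 1835/26 ≈ 70.58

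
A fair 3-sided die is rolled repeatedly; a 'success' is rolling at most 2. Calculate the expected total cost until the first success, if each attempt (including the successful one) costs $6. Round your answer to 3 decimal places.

E[#attempts] = 1/p = 3/2; E[cost] = 6·3/2 = 9.
≈ 9.000

$9.000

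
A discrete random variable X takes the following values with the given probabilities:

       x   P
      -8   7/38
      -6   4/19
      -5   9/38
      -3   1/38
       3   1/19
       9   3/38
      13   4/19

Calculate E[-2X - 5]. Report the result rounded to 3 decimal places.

-4.211

E[-2x-5] = (7/38)·11 + (4/19)·7 + (9/38)·5 + (1/38)·1 + (1/19)·(-11) + (3/38)·(-23) + (4/19)·(-31)
     = -80/19 ≈ -4.211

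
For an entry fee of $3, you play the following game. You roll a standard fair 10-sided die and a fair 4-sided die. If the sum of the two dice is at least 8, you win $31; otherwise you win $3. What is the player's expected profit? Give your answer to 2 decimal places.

E[payout] = (9/20)·3 + (11/20)·31 = 92/5
Expected profit = 92/5 − 3 = 77/5 ≈ $15.40

$15.40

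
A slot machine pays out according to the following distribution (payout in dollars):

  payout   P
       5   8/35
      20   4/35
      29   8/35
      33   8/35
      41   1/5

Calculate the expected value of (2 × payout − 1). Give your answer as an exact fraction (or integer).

E[2x-1] = (8/35)·9 + (4/35)·39 + (8/35)·57 + (8/35)·65 + (1/5)·81
     = 253/5

253/5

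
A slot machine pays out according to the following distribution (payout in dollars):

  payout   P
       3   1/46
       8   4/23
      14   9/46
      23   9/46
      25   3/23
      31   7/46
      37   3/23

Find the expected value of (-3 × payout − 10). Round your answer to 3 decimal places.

E[-3x-10] = (1/46)·(-19) + (4/23)·(-34) + (9/46)·(-52) + (9/46)·(-79) + (3/23)·(-85) + (7/46)·(-103) + (3/23)·(-121)
     = -149/2 ≈ -74.500

-74.500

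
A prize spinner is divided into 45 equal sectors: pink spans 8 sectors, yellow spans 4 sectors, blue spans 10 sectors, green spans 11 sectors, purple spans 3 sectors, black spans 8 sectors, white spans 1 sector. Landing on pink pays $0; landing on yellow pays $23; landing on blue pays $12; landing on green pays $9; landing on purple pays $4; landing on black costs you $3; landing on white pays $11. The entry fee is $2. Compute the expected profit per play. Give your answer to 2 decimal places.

$4.89

E[payout] = (8/45)·0 + (4/45)·23 + (10/45)·12 + (11/45)·9 + (3/45)·4 + (8/45)·(-3) + (1/45)·11 = 62/9
Expected profit = 62/9 − 2 = 44/9 ≈ $4.89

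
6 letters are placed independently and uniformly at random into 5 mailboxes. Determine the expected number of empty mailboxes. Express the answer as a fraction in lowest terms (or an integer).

4096/3125

Let Xⱼ=1 if mailbox j is empty. P(Xⱼ=1) = ((5-1)/5)^6 = 4096/15625.
By linearity, E[#empty] = 5·4096/15625 = 4096/3125.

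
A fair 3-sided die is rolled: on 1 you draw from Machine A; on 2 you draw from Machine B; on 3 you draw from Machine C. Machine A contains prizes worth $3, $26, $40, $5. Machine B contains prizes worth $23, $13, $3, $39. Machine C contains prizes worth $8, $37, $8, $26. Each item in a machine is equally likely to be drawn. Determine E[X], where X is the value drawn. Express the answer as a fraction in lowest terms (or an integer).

77/4 dollars

E[X | Machine A] = (3 + 26 + 40 + 5)/4 = 37/2
E[X | Machine B] = (23 + 13 + 3 + 39)/4 = 39/2
E[X | Machine C] = (8 + 37 + 8 + 26)/4 = 79/4
E[X] = (1/3)·37/2 + (1/3)·39/2 + (1/3)·79/4 = 77/4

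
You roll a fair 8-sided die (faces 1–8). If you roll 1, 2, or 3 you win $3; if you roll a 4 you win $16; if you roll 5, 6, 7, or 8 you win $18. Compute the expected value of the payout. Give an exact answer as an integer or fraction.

E[payout] = (3/8)·3 + (1/8)·16 + (1/2)·18 = 97/8

97/8 dollars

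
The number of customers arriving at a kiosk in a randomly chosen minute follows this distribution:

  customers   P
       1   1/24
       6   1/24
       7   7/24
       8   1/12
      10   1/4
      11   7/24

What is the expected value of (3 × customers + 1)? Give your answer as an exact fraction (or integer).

E[3x+1] = (1/24)·4 + (1/24)·19 + (7/24)·22 + (1/12)·25 + (1/4)·31 + (7/24)·34
     = 217/8

217/8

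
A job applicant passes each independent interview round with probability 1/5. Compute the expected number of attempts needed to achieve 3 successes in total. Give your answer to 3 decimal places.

15.000

By linearity (sum of 3 independent geometric waits), E[trials] = 3/p = 3/(1/5) = 15.
≈ 15.000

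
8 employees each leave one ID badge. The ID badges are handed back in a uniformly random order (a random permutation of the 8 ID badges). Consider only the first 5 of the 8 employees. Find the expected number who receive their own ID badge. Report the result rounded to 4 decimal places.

0.6250

Let Xᵢ = 1 if person i gets their own ID badge. For each i, P(Xᵢ=1) = 1/8.
By linearity of expectation, E[X₁+…+X_5] = 5·(1/8) = 5/8.
≈ 0.6250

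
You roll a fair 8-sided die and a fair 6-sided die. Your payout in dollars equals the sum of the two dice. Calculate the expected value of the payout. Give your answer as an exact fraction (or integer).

$8

Distribution of the sum of the two dice: 2 w.p. 1/48, 3 w.p. 1/24, 4 w.p. 1/16, 5 w.p. 1/12, 6 w.p. 5/48, 7 w.p. 1/8, …
E[payout] = (1/48)·2 + (1/24)·3 + (1/16)·4 + (1/12)·5 + (5/48)·6 + (1/8)·7 + (1/8)·8 + (1/8)·9 + (5/48)·10 + (1/12)·11 + (1/16)·12 + (1/24)·13 + (1/48)·14 = 8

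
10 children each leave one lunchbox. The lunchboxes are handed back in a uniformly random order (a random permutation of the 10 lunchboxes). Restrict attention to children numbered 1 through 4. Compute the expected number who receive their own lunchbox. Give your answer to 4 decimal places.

0.4000

Let Xᵢ = 1 if person i gets their own lunchbox. For each i, P(Xᵢ=1) = 1/10.
By linearity of expectation, E[X₁+…+X_4] = 4·(1/10) = 2/5.
≈ 0.4000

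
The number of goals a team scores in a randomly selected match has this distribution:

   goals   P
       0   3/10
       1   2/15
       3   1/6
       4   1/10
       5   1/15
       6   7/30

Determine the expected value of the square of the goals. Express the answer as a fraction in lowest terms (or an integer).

133/10

E[X²] = (3/10)·0 + (2/15)·1 + (1/6)·9 + (1/10)·16 + (1/15)·25 + (7/30)·36
     = 133/10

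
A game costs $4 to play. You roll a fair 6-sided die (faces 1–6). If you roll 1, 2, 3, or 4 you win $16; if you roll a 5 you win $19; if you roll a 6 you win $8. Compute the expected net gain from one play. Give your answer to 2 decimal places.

$11.17

E[payout] = (1/6)·8 + (2/3)·16 + (1/6)·19 = 91/6
Expected profit = 91/6 − 4 = 67/6 ≈ $11.17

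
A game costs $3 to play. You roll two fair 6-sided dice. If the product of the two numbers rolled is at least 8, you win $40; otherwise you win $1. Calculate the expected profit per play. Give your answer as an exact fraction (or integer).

131/6 dollars

E[payout] = (7/18)·1 + (11/18)·40 = 149/6
Expected profit = 149/6 − 3 = 131/6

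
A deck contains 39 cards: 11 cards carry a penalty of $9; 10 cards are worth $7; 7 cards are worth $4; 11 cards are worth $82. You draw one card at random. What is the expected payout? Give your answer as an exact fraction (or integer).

E[payout] = (11/39)·(-9) + (10/39)·7 + (7/39)·4 + (11/39)·82 = 901/39

901/39 dollars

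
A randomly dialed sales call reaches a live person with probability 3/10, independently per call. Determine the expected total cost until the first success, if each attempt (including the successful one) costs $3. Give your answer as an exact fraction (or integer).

$10

E[#attempts] = 1/p = 10/3; E[cost] = 3·10/3 = 10.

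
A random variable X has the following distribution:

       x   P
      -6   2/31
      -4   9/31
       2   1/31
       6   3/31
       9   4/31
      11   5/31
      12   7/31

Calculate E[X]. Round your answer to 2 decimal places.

4.74

E[X] = (2/31)·(-6) + (9/31)·(-4) + (1/31)·2 + (3/31)·6 + (4/31)·9 + (5/31)·11 + (7/31)·12
     = 147/31 ≈ 4.74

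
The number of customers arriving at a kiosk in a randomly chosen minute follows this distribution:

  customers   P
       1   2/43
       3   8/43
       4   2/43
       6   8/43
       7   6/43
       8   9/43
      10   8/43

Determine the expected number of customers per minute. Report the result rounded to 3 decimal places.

6.419

E[X] = (2/43)·1 + (8/43)·3 + (2/43)·4 + (8/43)·6 + (6/43)·7 + (9/43)·8 + (8/43)·10
     = 276/43 ≈ 6.419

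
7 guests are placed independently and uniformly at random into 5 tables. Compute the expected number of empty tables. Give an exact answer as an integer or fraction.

16384/15625

Let Xⱼ=1 if table j is empty. P(Xⱼ=1) = ((5-1)/5)^7 = 16384/78125.
By linearity, E[#empty] = 5·16384/78125 = 16384/15625.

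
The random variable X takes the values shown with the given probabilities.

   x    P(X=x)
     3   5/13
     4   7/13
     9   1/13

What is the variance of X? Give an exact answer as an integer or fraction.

E[X] = (5/13)·3 + (7/13)·4 + (1/13)·9 = 4
E[X²] = (5/13)·9 + (7/13)·16 + (1/13)·81 = 238/13
Var(X) = 238/13 − (4)² = 30/13

30/13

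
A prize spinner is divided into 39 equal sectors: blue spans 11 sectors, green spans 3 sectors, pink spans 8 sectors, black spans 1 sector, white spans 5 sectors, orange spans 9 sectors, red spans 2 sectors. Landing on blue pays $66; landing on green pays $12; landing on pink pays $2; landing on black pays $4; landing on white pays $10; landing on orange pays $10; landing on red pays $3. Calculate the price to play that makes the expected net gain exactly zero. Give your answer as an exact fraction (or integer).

E[payout] = (11/39)·66 + (3/39)·12 + (8/39)·2 + (1/39)·4 + (5/39)·10 + (9/39)·10 + (2/39)·3 = 928/39
Fair fee = E[payout] = 928/39

928/39 dollars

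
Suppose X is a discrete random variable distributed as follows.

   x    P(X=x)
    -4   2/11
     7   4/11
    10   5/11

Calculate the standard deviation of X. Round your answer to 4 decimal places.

5.0681

E[X] = 70/11, E[X²] = 728/11
Var(X) = E[X²] − (E[X])² = 728/11 − 4900/121 = 3108/121
SD(X) = √(3108/121) ≈ 5.0681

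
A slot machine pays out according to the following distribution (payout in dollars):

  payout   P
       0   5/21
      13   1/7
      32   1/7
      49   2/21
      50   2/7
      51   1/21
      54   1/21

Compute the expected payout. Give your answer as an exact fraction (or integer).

E[X] = (5/21)·0 + (1/7)·13 + (1/7)·32 + (2/21)·49 + (2/7)·50 + (1/21)·51 + (1/21)·54
     = 638/21

638/21 dollars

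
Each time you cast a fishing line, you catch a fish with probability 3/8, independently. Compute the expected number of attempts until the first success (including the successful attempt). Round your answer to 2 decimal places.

For a geometric distribution, E[trials] = 1/p = 1/(3/8) = 8/3.
≈ 2.67

2.67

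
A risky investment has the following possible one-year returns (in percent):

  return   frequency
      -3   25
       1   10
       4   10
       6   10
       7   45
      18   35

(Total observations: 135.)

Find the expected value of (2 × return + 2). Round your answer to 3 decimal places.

16.519

Total = 135, so P(return=-3) = 25/135, etc.
E[2x+2] = (5/27)·(-4) + (2/27)·4 + (2/27)·10 + (2/27)·14 + (1/3)·16 + (7/27)·38
     = 446/27 ≈ 16.519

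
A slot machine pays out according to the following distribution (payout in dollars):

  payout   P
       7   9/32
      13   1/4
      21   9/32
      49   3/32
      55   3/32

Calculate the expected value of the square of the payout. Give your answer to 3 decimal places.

688.750

E[X²] = (9/32)·49 + (1/4)·169 + (9/32)·441 + (3/32)·2401 + (3/32)·3025
     = 2755/4 ≈ 688.750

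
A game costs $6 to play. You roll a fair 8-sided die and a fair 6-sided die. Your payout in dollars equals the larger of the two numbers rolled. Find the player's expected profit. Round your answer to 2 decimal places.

Distribution of the larger of the two numbers rolled: 1 w.p. 1/48, 2 w.p. 1/16, 3 w.p. 5/48, 4 w.p. 7/48, 5 w.p. 3/16, 6 w.p. 11/48, …
E[payout] = (1/48)·1 + (1/16)·2 + (5/48)·3 + (7/48)·4 + (3/16)·5 + (11/48)·6 + (1/8)·7 + (1/8)·8 = 251/48
Expected profit = 251/48 − 6 = -37/48 ≈ -$0.77

-$0.77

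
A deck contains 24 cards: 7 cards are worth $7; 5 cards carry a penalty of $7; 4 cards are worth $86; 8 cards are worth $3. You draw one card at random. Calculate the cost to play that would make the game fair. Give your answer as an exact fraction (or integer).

191/12 dollars

E[payout] = (7/24)·7 + (5/24)·(-7) + (4/24)·86 + (8/24)·3 = 191/12
Fair fee = E[payout] = 191/12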